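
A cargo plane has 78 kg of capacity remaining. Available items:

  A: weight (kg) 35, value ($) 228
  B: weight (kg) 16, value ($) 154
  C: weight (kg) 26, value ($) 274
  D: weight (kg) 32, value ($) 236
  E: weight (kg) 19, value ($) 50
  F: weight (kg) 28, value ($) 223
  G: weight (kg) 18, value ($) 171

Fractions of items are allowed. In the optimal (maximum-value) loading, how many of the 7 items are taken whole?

3

Sort by value per unit weight and fill in that order.
Order: C (274/26=10.54) > B (154/16=9.62) > G (171/18=9.50) > F (223/28=7.96) > D (236/32=7.38) > A (228/35=6.51) > E (50/19=2.63)
Fill: take C (26 @ 274) → take B (16 @ 154) → take G (18 @ 171) → take 18/28 of F → 143.36; 78/78 used.
3 item(s) taken whole; one partial (take 18/28 of F).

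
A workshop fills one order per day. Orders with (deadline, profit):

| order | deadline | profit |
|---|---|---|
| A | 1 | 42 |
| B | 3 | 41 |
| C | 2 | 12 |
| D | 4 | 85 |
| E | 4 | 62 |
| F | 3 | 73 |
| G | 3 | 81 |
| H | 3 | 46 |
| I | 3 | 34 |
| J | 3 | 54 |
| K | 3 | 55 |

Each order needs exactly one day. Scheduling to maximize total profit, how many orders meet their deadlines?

By profit: D(d4,85), G(d3,81), F(d3,73), E(d4,62), K(d3,55), J(d3,54), H(d3,46), A(d1,42), B(d3,41), I(d3,34), C(d2,12)
D→slot 4; G→slot 3; F→slot 2; E→slot 1; K skipped; J skipped; H skipped; A skipped; B skipped; I skipped; C skipped.
4 of 11 scheduled.

4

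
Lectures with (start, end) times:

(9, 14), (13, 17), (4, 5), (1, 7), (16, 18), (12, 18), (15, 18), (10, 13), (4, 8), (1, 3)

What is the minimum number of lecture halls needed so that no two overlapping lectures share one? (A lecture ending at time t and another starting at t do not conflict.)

4

The answer is the maximum number of intervals overlapping at any instant.
Events (time:±→running): 1:+→1 1:+→2 3:-→1 4:+→2 4:+→3 5:-→2 7:-→1 8:-→0 9:+→1 10:+→2 12:+→3 13:-→2 13:+→3 14:-→2 15:+→3 16:+→4 … peak 4.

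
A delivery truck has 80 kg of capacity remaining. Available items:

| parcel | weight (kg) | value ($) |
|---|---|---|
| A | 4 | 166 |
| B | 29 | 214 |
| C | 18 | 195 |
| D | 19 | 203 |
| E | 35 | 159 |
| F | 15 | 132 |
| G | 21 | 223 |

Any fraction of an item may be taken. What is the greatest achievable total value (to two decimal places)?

941.14

Greedy by value/weight ratio, highest first.
Ratios (sorted): A 41.50, C 10.83, D 10.68, G 10.62, F 8.80, B 7.38, E 4.54
take A (4 @ 166); take C (18 @ 195); take D (19 @ 203); take G (21 @ 223); take F (15 @ 132); take 3/29 of B → 22.14. Capacity used 80/80.
Total value = 941.14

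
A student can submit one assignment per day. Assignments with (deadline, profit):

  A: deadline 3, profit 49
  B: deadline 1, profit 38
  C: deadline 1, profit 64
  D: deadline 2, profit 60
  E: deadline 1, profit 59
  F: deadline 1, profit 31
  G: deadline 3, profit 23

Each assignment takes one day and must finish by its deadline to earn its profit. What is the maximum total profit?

Take jobs in profit order; each goes to the latest open slot no later than its deadline.
By profit: C(d1,64), D(d2,60), E(d1,59), A(d3,49), B(d1,38), F(d1,31), G(d3,23)
C→slot 1; D→slot 2; E skipped; A→slot 3; B skipped; F skipped; G skipped.
Profit = 64 + 60 + 49 = 173

173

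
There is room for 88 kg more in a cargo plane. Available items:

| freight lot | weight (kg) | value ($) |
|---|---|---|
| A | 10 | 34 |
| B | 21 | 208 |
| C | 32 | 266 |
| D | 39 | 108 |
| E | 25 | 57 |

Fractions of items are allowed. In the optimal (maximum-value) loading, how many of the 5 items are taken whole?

Greedy by value/weight ratio, highest first.
Ratios (sorted): B 9.90, C 8.31, A 3.40, D 2.77, E 2.28
take B (21 @ 208); take C (32 @ 266); take A (10 @ 34); take 25/39 of D → 69.23. Capacity used 88/88.
3 item(s) taken whole; one partial (take 25/39 of D).

3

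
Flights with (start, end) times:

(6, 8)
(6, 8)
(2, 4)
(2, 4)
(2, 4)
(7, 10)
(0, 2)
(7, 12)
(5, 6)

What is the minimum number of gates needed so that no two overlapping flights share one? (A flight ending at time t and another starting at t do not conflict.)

starts: [0, 2, 2, 2, 5, 6, 6, 7, 7]
ends:   [2, 4, 4, 4, 6, 8, 8, 10, 12]
s0→1 e2→0 s2→1 s2→2 s2→3 e4→2 e4→1 e4→0 s5→1 e6→0 s6→1 s6→2 s7→3 s7→4  — peak 4.

4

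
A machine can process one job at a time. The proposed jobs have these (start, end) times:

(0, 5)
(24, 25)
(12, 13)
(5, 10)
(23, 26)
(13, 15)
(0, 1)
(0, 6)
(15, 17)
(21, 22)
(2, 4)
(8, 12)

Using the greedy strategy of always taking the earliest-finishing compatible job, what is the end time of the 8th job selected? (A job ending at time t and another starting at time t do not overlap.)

By end time: (0,1), (2,4), (0,5), (0,6), (5,10), (8,12), (12,13), (13,15), (15,17), (21,22), (24,25), (23,26).
Pick (0,1); next start ≥ 1 → (2,4); next start ≥ 4 → (5,10); next start ≥ 10 → (12,13); next start ≥ 13 → (13,15); next start ≥ 15 → (15,17); next start ≥ 17 → (21,22); next start ≥ 22 → (24,25).
Selected: (0,1) (2,4) (5,10) (12,13) (13,15) (15,17) (21,22) (24,25)

25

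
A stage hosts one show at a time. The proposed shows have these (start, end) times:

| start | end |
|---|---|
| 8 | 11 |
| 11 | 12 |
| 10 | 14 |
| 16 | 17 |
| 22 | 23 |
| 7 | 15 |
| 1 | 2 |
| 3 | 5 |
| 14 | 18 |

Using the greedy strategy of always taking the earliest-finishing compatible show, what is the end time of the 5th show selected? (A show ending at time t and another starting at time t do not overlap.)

Sort by end time and greedily take each interval whose start is ≥ the last chosen end.
Sorted by end: (1,2)  (3,5)  (8,11)  (11,12)  (10,14)  (7,15)  (16,17)  (14,18)  (22,23)
take (1,2); take (3,5); take (8,11); take (11,12); skip (10,14); take (16,17); take (22,23).
Selected: (1,2) (3,5) (8,11) (11,12) (16,17) (22,23)

17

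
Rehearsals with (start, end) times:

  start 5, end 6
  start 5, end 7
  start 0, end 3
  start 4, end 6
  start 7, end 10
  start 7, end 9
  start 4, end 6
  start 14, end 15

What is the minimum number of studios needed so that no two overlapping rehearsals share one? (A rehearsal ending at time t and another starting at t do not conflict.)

4

The answer is the maximum number of intervals overlapping at any instant.
starts: [0, 4, 4, 5, 5, 7, 7, 14]
ends:   [3, 6, 6, 6, 7, 9, 10, 15]
s0→1 e3→0 s4→1 s4→2 s5→3 s5→4  — peak 4.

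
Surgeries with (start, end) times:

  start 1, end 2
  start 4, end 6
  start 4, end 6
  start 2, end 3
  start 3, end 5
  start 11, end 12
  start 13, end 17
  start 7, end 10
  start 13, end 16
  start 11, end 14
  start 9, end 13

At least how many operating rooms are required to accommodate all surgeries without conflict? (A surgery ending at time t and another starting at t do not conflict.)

Events (time:±→running): 1:+→1 2:-→0 2:+→1 3:-→0 3:+→1 4:+→2 4:+→3 … peak 3.

3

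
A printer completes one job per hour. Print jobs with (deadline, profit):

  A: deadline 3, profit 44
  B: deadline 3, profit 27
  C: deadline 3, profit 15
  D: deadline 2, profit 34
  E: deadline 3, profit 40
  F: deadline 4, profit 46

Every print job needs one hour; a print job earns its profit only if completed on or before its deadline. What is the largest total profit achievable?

164

Take jobs in profit order; each goes to the latest open slot no later than its deadline.
Profit order: F=46 A=44 E=40 D=34 B=27 C=15
Assign: F→slot 4, A→slot 3, E→slot 2, D→slot 1, B skipped, C skipped.
Slots: [1:D] [2:E] [3:A] [4:F]
Profit = 34 + 40 + 44 + 46 = 164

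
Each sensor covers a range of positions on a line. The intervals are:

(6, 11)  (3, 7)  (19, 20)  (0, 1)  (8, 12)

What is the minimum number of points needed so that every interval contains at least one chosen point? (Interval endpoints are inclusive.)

4

Sort by right endpoint; whenever an interval is uncovered, place a point at its right end.
Sorted: [0,1] [3,7] [6,11] [8,12] [19,20]
{[0,1]} hit by 1; {[3,7],[6,11]} hit by 7; {[8,12]} hit by 12; {[19,20]} hit by 20.
Points: 1, 7, 12, 20 (4 total).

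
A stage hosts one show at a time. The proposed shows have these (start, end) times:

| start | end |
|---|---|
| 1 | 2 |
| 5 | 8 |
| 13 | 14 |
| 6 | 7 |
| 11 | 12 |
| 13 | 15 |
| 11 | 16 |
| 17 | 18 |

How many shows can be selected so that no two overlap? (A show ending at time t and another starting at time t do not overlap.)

5

Order by finish time; keep every interval that doesn't clash with the previous kept one.
Sorted by end: (1,2)  (6,7)  (5,8)  (11,12)  (13,14)  (13,15)  (11,16)  (17,18)
take (1,2); take (6,7); take (11,12); take (13,14); skip (13,15); take (17,18).
Selected 5 shows.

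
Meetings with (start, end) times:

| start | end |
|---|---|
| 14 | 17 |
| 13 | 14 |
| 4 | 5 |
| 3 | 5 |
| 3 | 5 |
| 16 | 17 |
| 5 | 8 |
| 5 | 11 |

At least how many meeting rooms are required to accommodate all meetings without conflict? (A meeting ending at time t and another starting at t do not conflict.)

The answer is the maximum number of intervals overlapping at any instant.
starts: [3, 3, 4, 5, 5, 13, 14, 16]
ends:   [5, 5, 5, 8, 11, 14, 17, 17]
s3→1 s3→2 s4→3  — peak 3.

3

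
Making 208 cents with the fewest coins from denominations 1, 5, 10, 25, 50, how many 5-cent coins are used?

Use the largest denomination that fits, subtract, and repeat.
208 = 4×50 + 1×5 + 3×1
Count of 5: 1

1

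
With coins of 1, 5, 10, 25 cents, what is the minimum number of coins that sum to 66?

5

Use the largest denomination that fits, subtract, and repeat.
66 = 2×25 + 1×10 + 1×5 + 1×1
Total coins = 2 + 1 + 1 + 1 = 5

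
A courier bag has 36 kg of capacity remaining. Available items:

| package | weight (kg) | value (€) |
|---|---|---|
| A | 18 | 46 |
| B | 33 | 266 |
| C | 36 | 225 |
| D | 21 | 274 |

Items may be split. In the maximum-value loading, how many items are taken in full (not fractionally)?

1

Sort by value per unit weight and fill in that order.
Ratios (sorted): D 13.05, B 8.06, C 6.25, A 2.56
take D (21 @ 274); take 15/33 of B → 120.91. Capacity used 36/36.
1 item(s) taken whole; one partial (take 15/33 of B).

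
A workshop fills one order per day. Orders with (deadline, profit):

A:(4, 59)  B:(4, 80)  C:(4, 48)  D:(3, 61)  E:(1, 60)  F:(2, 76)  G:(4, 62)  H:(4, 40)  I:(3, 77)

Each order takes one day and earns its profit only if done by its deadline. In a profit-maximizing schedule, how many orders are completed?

Take jobs in profit order; each goes to the latest open slot no later than its deadline.
By profit: B(d4,80), I(d3,77), F(d2,76), G(d4,62), D(d3,61), E(d1,60), A(d4,59), C(d4,48), H(d4,40)
B→slot 4; I→slot 3; F→slot 2; G→slot 1; D skipped; E skipped; A skipped; C skipped; H skipped.
4 of 9 scheduled.

4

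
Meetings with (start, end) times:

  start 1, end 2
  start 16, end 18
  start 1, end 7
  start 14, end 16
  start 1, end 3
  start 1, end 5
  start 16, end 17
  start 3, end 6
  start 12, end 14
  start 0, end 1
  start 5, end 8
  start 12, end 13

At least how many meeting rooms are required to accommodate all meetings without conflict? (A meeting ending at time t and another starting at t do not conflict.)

Count concurrent intervals with a sweep; the peak is the room count.
starts: [0, 1, 1, 1, 1, 3, 5, 12, 12, 14, 16, 16]
ends:   [1, 2, 3, 5, 6, 7, 8, 13, 14, 16, 17, 18]
s0→1 e1→0 s1→1 s1→2 s1→3 s1→4  — peak 4.

4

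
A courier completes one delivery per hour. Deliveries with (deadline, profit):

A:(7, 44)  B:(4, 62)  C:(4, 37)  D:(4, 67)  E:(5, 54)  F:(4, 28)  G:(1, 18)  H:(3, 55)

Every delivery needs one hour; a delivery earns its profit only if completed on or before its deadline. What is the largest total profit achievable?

319

By profit: D(d4,67), B(d4,62), H(d3,55), E(d5,54), A(d7,44), C(d4,37), F(d4,28), G(d1,18)
D→slot 4; B→slot 3; H→slot 2; E→slot 5; A→slot 7; C→slot 1; F skipped; G skipped.
Profit = 37 + 55 + 62 + 67 + 54 + 44 = 319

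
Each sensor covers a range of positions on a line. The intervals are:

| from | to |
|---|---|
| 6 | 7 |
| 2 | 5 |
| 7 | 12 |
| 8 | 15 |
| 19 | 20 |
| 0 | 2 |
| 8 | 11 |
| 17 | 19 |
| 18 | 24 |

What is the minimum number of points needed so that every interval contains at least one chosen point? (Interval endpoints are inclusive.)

4

Sort by right endpoint; whenever an interval is uncovered, place a point at its right end.
Sorted: [0,2] [2,5] [6,7] [8,11] [7,12] [8,15] [17,19] [19,20] [18,24]
{[0,2],[2,5]} hit by 2; {[6,7]} hit by 7; {[8,11],[7,12],[8,15]} hit by 11; {[17,19],[19,20],[18,24]} hit by 19.
Points: 2, 7, 11, 19 (4 total).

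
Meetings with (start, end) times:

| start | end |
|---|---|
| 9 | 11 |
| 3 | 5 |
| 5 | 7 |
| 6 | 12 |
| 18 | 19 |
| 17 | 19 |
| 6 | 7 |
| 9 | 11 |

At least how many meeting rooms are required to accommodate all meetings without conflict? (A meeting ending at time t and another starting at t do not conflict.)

3

Count concurrent intervals with a sweep; the peak is the room count.
Events (time:±→running): 3:+→1 5:-→0 5:+→1 6:+→2 6:+→3 … peak 3.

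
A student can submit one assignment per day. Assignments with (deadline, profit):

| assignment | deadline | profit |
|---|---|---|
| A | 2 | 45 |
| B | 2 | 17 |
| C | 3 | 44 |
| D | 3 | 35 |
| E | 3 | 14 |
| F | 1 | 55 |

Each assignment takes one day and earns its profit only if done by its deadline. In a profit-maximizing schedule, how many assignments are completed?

3

Sort by profit descending; place each in the latest free slot ≤ its deadline.
By profit: F(d1,55), A(d2,45), C(d3,44), D(d3,35), B(d2,17), E(d3,14)
F→slot 1; A→slot 2; C→slot 3; D skipped; B skipped; E skipped.
3 of 6 scheduled.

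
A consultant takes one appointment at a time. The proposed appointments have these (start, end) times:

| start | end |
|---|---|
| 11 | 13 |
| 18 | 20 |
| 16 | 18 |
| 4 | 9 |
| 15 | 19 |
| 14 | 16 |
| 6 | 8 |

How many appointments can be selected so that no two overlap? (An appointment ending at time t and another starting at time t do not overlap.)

5

Sort by end time and greedily take each interval whose start is ≥ the last chosen end.
By end time: (6,8), (4,9), (11,13), (14,16), (16,18), (15,19), (18,20).
Pick (6,8); next start ≥ 8 → (11,13); next start ≥ 13 → (14,16); next start ≥ 16 → (16,18); next start ≥ 18 → (18,20).
Selected 5 appointments.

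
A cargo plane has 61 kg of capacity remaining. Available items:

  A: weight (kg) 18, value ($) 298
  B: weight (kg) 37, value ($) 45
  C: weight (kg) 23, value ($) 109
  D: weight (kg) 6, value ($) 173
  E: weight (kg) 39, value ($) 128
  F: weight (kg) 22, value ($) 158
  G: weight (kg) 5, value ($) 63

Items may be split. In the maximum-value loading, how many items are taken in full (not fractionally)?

4

Ratios (sorted): D 28.83, A 16.56, G 12.60, F 7.18, C 4.74, E 3.28, B 1.22
take D (6 @ 173); take A (18 @ 298); take G (5 @ 63); take F (22 @ 158); take 10/23 of C → 47.39. Capacity used 61/61.
4 item(s) taken whole; one partial (take 10/23 of C).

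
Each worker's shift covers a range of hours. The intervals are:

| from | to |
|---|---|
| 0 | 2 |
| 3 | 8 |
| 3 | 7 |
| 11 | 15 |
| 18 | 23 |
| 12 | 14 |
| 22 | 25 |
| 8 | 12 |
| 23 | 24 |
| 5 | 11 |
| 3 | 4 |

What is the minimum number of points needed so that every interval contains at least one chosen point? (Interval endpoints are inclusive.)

5

Sort by right endpoint; whenever an interval is uncovered, place a point at its right end.
Sorted: [0,2] [3,4] [3,7] [3,8] [5,11] [8,12] [12,14] [11,15] [18,23] [23,24] [22,25]
{[0,2]} hit by 2; {[3,4],[3,7],[3,8]} hit by 4; {[5,11],[8,12]} hit by 11; {[12,14],[11,15]} hit by 14; {[18,23],[23,24],[22,25]} hit by 23.
Points: 2, 4, 11, 14, 23 (5 total).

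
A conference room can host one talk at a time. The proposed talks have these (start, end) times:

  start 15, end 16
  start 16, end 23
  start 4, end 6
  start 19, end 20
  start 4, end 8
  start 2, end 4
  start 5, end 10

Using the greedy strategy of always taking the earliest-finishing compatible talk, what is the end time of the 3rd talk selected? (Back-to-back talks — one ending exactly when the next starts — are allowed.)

Greedy by earliest finish: after sorting by end time, pick each interval compatible with the last pick.
By end time: (2,4), (4,6), (4,8), (5,10), (15,16), (19,20), (16,23).
Pick (2,4); next start ≥ 4 → (4,6); next start ≥ 6 → (15,16); next start ≥ 16 → (19,20).
Selected: (2,4) (4,6) (15,16) (19,20)

16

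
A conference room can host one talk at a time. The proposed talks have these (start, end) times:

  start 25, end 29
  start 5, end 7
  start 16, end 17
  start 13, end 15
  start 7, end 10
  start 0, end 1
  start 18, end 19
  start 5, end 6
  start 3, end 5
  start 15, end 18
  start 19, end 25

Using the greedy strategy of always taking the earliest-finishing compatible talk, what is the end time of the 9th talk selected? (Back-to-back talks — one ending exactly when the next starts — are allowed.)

Greedy by earliest finish: after sorting by end time, pick each interval compatible with the last pick.
By end time: (0,1), (3,5), (5,6), (5,7), (7,10), (13,15), (16,17), (15,18), (18,19), (19,25), (25,29).
Pick (0,1); next start ≥ 1 → (3,5); next start ≥ 5 → (5,6); next start ≥ 6 → (7,10); next start ≥ 10 → (13,15); next start ≥ 15 → (16,17); next start ≥ 17 → (18,19); next start ≥ 19 → (19,25); next start ≥ 25 → (25,29).
Selected: (0,1) (3,5) (5,6) (7,10) (13,15) (16,17) (18,19) (19,25) (25,29)

29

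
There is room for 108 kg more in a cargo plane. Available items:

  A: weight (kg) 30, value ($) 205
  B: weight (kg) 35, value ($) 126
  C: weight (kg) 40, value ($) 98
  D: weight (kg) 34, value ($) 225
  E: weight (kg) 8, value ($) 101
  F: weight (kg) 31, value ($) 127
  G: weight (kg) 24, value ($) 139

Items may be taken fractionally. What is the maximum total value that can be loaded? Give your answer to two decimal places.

Sort by value per unit weight and fill in that order.
Ratios (sorted): E 12.62, A 6.83, D 6.62, G 5.79, F 4.10, B 3.60, C 2.45
take E (8 @ 101); take A (30 @ 205); take D (34 @ 225); take G (24 @ 139); take 12/31 of F → 49.16. Capacity used 108/108.
Total value = 719.16

719.16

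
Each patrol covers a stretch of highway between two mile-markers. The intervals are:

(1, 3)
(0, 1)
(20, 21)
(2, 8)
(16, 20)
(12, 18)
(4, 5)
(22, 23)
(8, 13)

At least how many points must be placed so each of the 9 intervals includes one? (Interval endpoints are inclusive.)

By right end: [0,1]  [1,3]  [4,5]  [2,8]  [8,13]  [12,18]  [16,20]  [20,21]  [22,23]
[0,1] uncovered → point at 1; [4,5] uncovered → point at 5; [8,13] uncovered → point at 13; [16,20] uncovered → point at 20; [22,23] uncovered → point at 23.
Points: 1, 5, 13, 20, 23 (5 total).

5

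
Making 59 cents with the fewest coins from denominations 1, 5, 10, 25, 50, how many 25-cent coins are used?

0

Greedy: take as many of the largest coin as possible, then repeat with the remainder.
59 = 1×50 + 1×5 + 4×1
Count of 25: 0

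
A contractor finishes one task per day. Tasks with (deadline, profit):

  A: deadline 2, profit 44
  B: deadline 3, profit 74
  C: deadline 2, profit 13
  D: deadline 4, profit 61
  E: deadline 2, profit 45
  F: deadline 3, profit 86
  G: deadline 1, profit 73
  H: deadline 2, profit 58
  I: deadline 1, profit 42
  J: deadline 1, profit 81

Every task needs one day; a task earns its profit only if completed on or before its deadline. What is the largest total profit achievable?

Take jobs in profit order; each goes to the latest open slot no later than its deadline.
By profit: F(d3,86), J(d1,81), B(d3,74), G(d1,73), D(d4,61), H(d2,58), E(d2,45), A(d2,44), I(d1,42), C(d2,13)
F→slot 3; J→slot 1; B→slot 2; G skipped; D→slot 4; H skipped; E skipped; A skipped; I skipped; C skipped.
Profit = 81 + 74 + 86 + 61 = 302

302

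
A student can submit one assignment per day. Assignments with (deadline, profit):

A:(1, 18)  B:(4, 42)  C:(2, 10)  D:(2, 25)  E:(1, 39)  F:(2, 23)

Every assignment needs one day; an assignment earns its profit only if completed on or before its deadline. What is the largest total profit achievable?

Sort by profit descending; place each in the latest free slot ≤ its deadline.
Profit order: B=42 E=39 D=25 F=23 A=18 C=10
Assign: B→slot 4, E→slot 1, D→slot 2, F skipped, A skipped, C skipped.
Slots: [1:E] [2:D] [4:B]
Profit = 39 + 25 + 42 = 106

106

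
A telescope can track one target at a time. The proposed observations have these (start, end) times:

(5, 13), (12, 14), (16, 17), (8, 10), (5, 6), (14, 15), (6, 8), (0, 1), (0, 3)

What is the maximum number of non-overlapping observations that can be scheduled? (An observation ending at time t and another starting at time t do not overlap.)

By end time: (0,1), (0,3), (5,6), (6,8), (8,10), (5,13), (12,14), (14,15), (16,17).
Pick (0,1); next start ≥ 1 → (5,6); next start ≥ 6 → (6,8); next start ≥ 8 → (8,10); next start ≥ 10 → (12,14); next start ≥ 14 → (14,15); next start ≥ 15 → (16,17).
Selected 7 observations.

7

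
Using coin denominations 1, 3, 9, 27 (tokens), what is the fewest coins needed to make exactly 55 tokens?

3

55 − 2×27→1 − 1×1→0
Total coins = 2 + 1 = 3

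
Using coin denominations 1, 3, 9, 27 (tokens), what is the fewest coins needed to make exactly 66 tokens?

Greedy: take as many of the largest coin as possible, then repeat with the remainder.
66 = 2×27 + 1×9 + 1×3
Total coins = 2 + 1 + 1 = 4

4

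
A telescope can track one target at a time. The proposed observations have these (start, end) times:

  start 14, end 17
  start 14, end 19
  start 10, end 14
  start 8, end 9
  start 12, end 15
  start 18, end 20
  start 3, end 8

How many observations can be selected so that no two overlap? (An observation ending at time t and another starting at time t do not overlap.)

Sort by end time and greedily take each interval whose start is ≥ the last chosen end.
By end time: (3,8), (8,9), (10,14), (12,15), (14,17), (14,19), (18,20).
Pick (3,8); next start ≥ 8 → (8,9); next start ≥ 9 → (10,14); next start ≥ 14 → (14,17); next start ≥ 17 → (18,20).
Selected 5 observations.

5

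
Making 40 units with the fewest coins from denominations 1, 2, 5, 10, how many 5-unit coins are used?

40 − 4×10→0
Count of 5: 0

0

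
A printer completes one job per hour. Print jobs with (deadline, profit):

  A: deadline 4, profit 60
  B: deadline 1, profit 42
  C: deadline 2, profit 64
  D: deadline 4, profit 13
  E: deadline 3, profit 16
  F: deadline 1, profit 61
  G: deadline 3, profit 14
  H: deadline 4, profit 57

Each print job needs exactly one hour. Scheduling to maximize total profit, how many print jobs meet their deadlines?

4

By profit: C(d2,64), F(d1,61), A(d4,60), H(d4,57), B(d1,42), E(d3,16), G(d3,14), D(d4,13)
C→slot 2; F→slot 1; A→slot 4; H→slot 3; B skipped; E skipped; G skipped; D skipped.
4 of 8 scheduled.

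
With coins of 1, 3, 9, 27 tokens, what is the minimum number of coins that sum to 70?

70 = 2×27 + 1×9 + 2×3 + 1×1
Total coins = 2 + 1 + 2 + 1 = 6

6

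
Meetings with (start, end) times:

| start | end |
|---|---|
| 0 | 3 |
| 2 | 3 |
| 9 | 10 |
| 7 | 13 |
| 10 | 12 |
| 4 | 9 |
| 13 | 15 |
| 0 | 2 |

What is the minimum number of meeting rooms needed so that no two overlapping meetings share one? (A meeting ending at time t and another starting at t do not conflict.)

2

Count concurrent intervals with a sweep; the peak is the room count.
starts: [0, 0, 2, 4, 7, 9, 10, 13]
ends:   [2, 3, 3, 9, 10, 12, 13, 15]
s0→1 s0→2  — peak 2.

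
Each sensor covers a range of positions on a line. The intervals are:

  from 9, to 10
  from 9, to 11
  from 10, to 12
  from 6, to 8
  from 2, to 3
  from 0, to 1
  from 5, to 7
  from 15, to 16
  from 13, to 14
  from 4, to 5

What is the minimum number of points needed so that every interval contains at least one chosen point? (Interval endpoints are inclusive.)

7

Sorted: [0,1] [2,3] [4,5] [5,7] [6,8] [9,10] [9,11] [10,12] [13,14] [15,16]
{[0,1]} hit by 1; {[2,3]} hit by 3; {[4,5],[5,7]} hit by 5; {[6,8]} hit by 8; {[9,10],[9,11],[10,12]} hit by 10; {[13,14]} hit by 14; {[15,16]} hit by 16.
Points: 1, 3, 5, 8, 10, 14, 16 (7 total).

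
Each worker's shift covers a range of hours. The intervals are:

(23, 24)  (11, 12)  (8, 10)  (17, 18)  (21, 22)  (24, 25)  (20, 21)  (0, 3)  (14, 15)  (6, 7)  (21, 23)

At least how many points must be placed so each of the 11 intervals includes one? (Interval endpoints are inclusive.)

Sorted: [0,3] [6,7] [8,10] [11,12] [14,15] [17,18] [20,21] [21,22] [21,23] [23,24] [24,25]
{[0,3]} hit by 3; {[6,7]} hit by 7; {[8,10]} hit by 10; {[11,12]} hit by 12; {[14,15]} hit by 15; {[17,18]} hit by 18; {[20,21],[21,22],[21,23]} hit by 21; {[23,24],[24,25]} hit by 24.
Points: 3, 7, 10, 12, 15, 18, 21, 24 (8 total).

8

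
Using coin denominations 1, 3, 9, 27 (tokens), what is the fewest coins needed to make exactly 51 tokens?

5

Greedy: take as many of the largest coin as possible, then repeat with the remainder.
51 = 1×27 + 2×9 + 2×3
Total coins = 1 + 2 + 2 = 5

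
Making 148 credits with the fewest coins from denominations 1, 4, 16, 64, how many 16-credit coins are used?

1

Use the largest denomination that fits, subtract, and repeat.
148 = 2×64 + 1×16 + 1×4
Count of 16: 1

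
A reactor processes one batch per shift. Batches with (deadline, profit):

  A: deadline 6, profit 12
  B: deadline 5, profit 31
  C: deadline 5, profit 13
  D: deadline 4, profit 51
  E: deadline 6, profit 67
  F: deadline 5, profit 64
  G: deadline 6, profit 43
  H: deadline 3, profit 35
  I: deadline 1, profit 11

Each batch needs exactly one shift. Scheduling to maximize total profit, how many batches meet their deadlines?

6

Sort by profit descending; place each in the latest free slot ≤ its deadline.
Profit order: E=67 F=64 D=51 G=43 H=35 B=31 C=13 A=12 I=11
Assign: E→slot 6, F→slot 5, D→slot 4, G→slot 3, H→slot 2, B→slot 1, C skipped, A skipped, I skipped.
Slots: [1:B] [2:H] [3:G] [4:D] [5:F] [6:E]
6 of 9 scheduled.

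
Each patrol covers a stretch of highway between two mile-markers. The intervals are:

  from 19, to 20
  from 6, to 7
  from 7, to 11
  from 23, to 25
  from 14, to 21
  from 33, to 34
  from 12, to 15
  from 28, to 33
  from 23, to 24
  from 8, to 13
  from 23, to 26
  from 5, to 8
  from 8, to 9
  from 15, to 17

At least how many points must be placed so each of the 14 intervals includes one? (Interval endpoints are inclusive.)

By right end: [6,7]  [5,8]  [8,9]  [7,11]  [8,13]  [12,15]  [15,17]  [19,20]  [14,21]  [23,24]  [23,25]  [23,26]  [28,33]  [33,34]
[6,7] uncovered → point at 7; [8,9] uncovered → point at 9; [12,15] uncovered → point at 15; [19,20] uncovered → point at 20; [23,24] uncovered → point at 24; [28,33] uncovered → point at 33.
Points: 7, 9, 15, 20, 24, 33 (6 total).

6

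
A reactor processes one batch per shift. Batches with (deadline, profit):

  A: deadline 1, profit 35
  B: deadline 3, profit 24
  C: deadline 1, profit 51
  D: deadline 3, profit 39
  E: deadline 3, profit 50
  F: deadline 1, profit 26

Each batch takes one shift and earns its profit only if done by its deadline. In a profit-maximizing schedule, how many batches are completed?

Take jobs in profit order; each goes to the latest open slot no later than its deadline.
By profit: C(d1,51), E(d3,50), D(d3,39), A(d1,35), F(d1,26), B(d3,24)
C→slot 1; E→slot 3; D→slot 2; A skipped; F skipped; B skipped.
3 of 6 scheduled.

3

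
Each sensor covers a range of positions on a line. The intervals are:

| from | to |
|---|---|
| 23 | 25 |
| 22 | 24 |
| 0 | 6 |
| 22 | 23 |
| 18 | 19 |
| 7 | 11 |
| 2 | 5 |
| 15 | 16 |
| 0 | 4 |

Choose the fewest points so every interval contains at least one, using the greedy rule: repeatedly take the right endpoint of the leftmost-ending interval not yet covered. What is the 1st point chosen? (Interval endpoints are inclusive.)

Sort by right endpoint; whenever an interval is uncovered, place a point at its right end.
By right end: [0,4]  [2,5]  [0,6]  [7,11]  [15,16]  [18,19]  [22,23]  [22,24]  [23,25]
[0,4] uncovered → point at 4; [7,11] uncovered → point at 11; [15,16] uncovered → point at 16; [18,19] uncovered → point at 19; [22,23] uncovered → point at 23.
Points: 4, 11, 16, 19, 23 (5 total).

4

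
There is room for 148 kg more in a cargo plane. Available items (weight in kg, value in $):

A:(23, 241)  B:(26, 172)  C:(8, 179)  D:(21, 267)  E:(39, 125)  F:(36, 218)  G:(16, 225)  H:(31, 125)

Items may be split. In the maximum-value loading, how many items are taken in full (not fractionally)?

6

Sort by value per unit weight and fill in that order.
Order: C (179/8=22.38) > G (225/16=14.06) > D (267/21=12.71) > A (241/23=10.48) > B (172/26=6.62) > F (218/36=6.06) > H (125/31=4.03) > E (125/39=3.21)
Fill: take C (8 @ 179) → take G (16 @ 225) → take D (21 @ 267) → take A (23 @ 241) → take B (26 @ 172) → take F (36 @ 218) → take 18/31 of H → 72.58; 148/148 used.
6 item(s) taken whole; one partial (take 18/31 of H).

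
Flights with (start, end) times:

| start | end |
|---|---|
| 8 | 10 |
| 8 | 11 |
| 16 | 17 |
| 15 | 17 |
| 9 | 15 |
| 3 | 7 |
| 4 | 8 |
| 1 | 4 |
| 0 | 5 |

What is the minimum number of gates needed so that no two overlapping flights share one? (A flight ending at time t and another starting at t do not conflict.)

Count concurrent intervals with a sweep; the peak is the room count.
starts: [0, 1, 3, 4, 8, 8, 9, 15, 16]
ends:   [4, 5, 7, 8, 10, 11, 15, 17, 17]
s0→1 s1→2 s3→3  — peak 3.

3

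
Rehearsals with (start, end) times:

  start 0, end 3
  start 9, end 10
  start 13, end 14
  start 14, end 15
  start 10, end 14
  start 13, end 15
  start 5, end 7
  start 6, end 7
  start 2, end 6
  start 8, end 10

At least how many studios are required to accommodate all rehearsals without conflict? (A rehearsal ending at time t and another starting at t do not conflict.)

Count concurrent intervals with a sweep; the peak is the room count.
Events (time:±→running): 0:+→1 2:+→2 3:-→1 5:+→2 6:-→1 6:+→2 7:-→1 7:-→0 8:+→1 9:+→2 10:-→1 10:-→0 10:+→1 13:+→2 13:+→3 … peak 3.

3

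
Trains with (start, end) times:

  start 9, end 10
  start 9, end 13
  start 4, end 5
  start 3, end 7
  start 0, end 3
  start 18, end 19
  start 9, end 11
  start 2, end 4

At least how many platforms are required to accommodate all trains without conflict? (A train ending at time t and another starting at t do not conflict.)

starts: [0, 2, 3, 4, 9, 9, 9, 18]
ends:   [3, 4, 5, 7, 10, 11, 13, 19]
s0→1 s2→2 e3→1 s3→2 e4→1 s4→2 e5→1 e7→0 s9→1 s9→2 s9→3  — peak 3.

3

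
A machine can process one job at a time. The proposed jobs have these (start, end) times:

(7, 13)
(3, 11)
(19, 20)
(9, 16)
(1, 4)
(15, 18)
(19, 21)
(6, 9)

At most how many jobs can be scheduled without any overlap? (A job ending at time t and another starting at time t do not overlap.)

4

Sort by end time and greedily take each interval whose start is ≥ the last chosen end.
By end time: (1,4), (6,9), (3,11), (7,13), (9,16), (15,18), (19,20), (19,21).
Pick (1,4); next start ≥ 4 → (6,9); next start ≥ 9 → (9,16); next start ≥ 16 → (19,20).
Selected 4 jobs.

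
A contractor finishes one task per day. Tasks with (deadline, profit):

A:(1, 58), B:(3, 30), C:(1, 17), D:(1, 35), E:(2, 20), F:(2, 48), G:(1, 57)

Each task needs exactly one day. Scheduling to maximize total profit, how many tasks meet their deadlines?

Sort by profit descending; place each in the latest free slot ≤ its deadline.
By profit: A(d1,58), G(d1,57), F(d2,48), D(d1,35), B(d3,30), E(d2,20), C(d1,17)
A→slot 1; G skipped; F→slot 2; D skipped; B→slot 3; E skipped; C skipped.
3 of 7 scheduled.

3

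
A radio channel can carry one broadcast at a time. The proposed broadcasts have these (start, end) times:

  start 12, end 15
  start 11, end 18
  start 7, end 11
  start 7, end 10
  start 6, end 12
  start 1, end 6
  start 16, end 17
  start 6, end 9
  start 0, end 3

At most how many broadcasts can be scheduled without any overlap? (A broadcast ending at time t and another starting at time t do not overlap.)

4

Sorted by end: (0,3)  (1,6)  (6,9)  (7,10)  (7,11)  (6,12)  (12,15)  (16,17)  (11,18)
take (0,3); take (6,9); take (12,15); take (16,17).
Selected 4 broadcasts.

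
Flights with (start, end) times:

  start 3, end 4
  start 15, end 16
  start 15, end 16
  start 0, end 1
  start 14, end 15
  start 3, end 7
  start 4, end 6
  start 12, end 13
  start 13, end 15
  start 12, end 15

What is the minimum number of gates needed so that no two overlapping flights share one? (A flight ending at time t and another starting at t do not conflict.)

The answer is the maximum number of intervals overlapping at any instant.
starts: [0, 3, 3, 4, 12, 12, 13, 14, 15, 15]
ends:   [1, 4, 6, 7, 13, 15, 15, 15, 16, 16]
s0→1 e1→0 s3→1 s3→2 e4→1 s4→2 e6→1 e7→0 s12→1 s12→2 e13→1 s13→2 s14→3  — peak 3.

3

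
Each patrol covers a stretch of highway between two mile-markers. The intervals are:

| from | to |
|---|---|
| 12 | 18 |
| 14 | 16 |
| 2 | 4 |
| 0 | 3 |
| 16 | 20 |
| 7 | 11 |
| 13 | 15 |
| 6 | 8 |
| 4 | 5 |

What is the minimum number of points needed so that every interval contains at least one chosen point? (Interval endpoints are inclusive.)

Sorted: [0,3] [2,4] [4,5] [6,8] [7,11] [13,15] [14,16] [12,18] [16,20]
{[0,3],[2,4]} hit by 3; {[4,5]} hit by 5; {[6,8],[7,11]} hit by 8; {[13,15],[14,16],[12,18]} hit by 15; {[16,20]} hit by 20.
Points: 3, 5, 8, 15, 20 (5 total).

5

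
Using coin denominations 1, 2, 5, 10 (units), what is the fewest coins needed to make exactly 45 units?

45 − 4×10→5 − 1×5→0
Total coins = 4 + 1 = 5

5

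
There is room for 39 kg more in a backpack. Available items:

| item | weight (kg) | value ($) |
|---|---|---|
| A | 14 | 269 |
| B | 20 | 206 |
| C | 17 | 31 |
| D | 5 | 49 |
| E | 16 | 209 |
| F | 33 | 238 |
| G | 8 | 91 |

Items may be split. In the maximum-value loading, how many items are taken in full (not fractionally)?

Sort by value per unit weight and fill in that order.
Ratios (sorted): A 19.21, E 13.06, G 11.38, B 10.30, D 9.80, F 7.21, C 1.82
take A (14 @ 269); take E (16 @ 209); take G (8 @ 91); take 1/20 of B → 10.30. Capacity used 39/39.
3 item(s) taken whole; one partial (take 1/20 of B).

3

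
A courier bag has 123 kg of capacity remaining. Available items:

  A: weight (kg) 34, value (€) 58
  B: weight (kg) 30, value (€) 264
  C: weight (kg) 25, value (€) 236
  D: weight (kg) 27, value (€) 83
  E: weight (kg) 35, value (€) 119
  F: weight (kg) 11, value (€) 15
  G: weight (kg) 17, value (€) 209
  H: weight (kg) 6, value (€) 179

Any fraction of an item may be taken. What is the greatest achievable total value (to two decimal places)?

1037.74

Sort by value per unit weight and fill in that order.
Order: H (179/6=29.83) > G (209/17=12.29) > C (236/25=9.44) > B (264/30=8.80) > E (119/35=3.40) > D (83/27=3.07) > A (58/34=1.71) > F (15/11=1.36)
Fill: take H (6 @ 179) → take G (17 @ 209) → take C (25 @ 236) → take B (30 @ 264) → take E (35 @ 119) → take 10/27 of D → 30.74; 123/123 used.
Total value = 1037.74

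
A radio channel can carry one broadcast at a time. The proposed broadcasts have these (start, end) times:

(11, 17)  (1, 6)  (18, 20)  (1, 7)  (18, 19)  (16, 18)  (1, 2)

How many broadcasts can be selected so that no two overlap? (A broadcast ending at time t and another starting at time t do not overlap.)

3

Sort by end time and greedily take each interval whose start is ≥ the last chosen end.
Sorted by end: (1,2)  (1,6)  (1,7)  (11,17)  (16,18)  (18,19)  (18,20)
take (1,2); skip (1,7); take (11,17); take (18,19); skip (18,20).
Selected 3 broadcasts.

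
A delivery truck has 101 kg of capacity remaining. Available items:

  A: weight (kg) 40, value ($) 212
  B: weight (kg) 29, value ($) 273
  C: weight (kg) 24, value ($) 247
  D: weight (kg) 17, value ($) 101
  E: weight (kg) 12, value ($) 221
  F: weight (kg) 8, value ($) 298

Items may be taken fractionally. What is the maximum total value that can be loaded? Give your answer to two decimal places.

Ratios (sorted): F 37.25, E 18.42, C 10.29, B 9.41, D 5.94, A 5.30
take F (8 @ 298); take E (12 @ 221); take C (24 @ 247); take B (29 @ 273); take D (17 @ 101); take 11/40 of A → 58.30. Capacity used 101/101.
Total value = 1198.30

1198.30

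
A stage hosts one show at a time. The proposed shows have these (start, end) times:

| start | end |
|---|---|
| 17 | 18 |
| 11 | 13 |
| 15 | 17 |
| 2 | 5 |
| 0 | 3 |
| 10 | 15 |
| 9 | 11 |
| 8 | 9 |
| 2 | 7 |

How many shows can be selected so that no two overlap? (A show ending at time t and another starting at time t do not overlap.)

Greedy by earliest finish: after sorting by end time, pick each interval compatible with the last pick.
Sorted by end: (0,3)  (2,5)  (2,7)  (8,9)  (9,11)  (11,13)  (10,15)  (15,17)  (17,18)
take (0,3); take (8,9); take (9,11); take (11,13); skip (10,15); take (15,17); take (17,18).
Selected 6 shows.

6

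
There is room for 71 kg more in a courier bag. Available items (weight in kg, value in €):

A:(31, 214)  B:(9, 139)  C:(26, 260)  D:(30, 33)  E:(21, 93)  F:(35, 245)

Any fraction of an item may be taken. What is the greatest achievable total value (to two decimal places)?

Greedy by value/weight ratio, highest first.
Ratios (sorted): B 15.44, C 10.00, F 7.00, A 6.90, E 4.43, D 1.10
take B (9 @ 139); take C (26 @ 260); take F (35 @ 245); take 1/31 of A → 6.90. Capacity used 71/71.
Total value = 650.90

650.90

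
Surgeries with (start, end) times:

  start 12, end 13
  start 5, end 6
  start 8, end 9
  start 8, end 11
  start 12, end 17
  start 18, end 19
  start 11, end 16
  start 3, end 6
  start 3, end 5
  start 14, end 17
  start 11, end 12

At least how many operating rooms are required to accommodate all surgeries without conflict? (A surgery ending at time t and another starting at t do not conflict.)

The answer is the maximum number of intervals overlapping at any instant.
Events (time:±→running): 3:+→1 3:+→2 5:-→1 5:+→2 6:-→1 6:-→0 8:+→1 8:+→2 9:-→1 11:-→0 11:+→1 11:+→2 12:-→1 12:+→2 12:+→3 … peak 3.

3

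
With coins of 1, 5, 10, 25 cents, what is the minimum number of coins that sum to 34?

34 − 1×25→9 − 1×5→4 − 4×1→0
Total coins = 1 + 1 + 4 = 6

6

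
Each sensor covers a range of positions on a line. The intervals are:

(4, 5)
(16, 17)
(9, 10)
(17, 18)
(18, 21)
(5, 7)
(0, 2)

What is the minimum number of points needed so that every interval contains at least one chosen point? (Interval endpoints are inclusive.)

By right end: [0,2]  [4,5]  [5,7]  [9,10]  [16,17]  [17,18]  [18,21]
[0,2] uncovered → point at 2; [4,5] uncovered → point at 5; [9,10] uncovered → point at 10; [16,17] uncovered → point at 17; [18,21] uncovered → point at 21.
Points: 2, 5, 10, 17, 21 (5 total).

5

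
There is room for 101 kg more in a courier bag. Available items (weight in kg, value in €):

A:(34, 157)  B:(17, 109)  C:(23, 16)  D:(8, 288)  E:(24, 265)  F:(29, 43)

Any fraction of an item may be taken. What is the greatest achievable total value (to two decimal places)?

845.69

Greedy by value/weight ratio, highest first.
Order: D (288/8=36.00) > E (265/24=11.04) > B (109/17=6.41) > A (157/34=4.62) > F (43/29=1.48) > C (16/23=0.70)
Fill: take D (8 @ 288) → take E (24 @ 265) → take B (17 @ 109) → take A (34 @ 157) → take 18/29 of F → 26.69; 101/101 used.
Total value = 845.69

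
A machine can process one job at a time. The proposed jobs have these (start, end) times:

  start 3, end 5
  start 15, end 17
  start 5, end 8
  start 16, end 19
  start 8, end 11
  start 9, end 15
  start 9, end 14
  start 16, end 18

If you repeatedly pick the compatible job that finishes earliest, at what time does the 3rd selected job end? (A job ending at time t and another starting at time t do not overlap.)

11

By end time: (3,5), (5,8), (8,11), (9,14), (9,15), (15,17), (16,18), (16,19).
Pick (3,5); next start ≥ 5 → (5,8); next start ≥ 8 → (8,11); next start ≥ 11 → (15,17).
Selected: (3,5) (5,8) (8,11) (15,17)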